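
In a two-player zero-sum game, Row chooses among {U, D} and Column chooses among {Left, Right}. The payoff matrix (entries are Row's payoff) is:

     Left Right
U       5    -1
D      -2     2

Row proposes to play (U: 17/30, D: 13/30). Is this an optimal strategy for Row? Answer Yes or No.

Against Left this mix gives (17/30)·5 + (13/30)·(-2) = 59/30.
Against Right this mix gives (17/30)·(-1) + (13/30)·2 = 3/10.
Column will play Right, holding Row to 3/10. Shifting weight toward the row that does better against Right would raise this floor (the equalizing mix achieves 4/5 against both Right and Left), so the proposed strategy is not optimal.

No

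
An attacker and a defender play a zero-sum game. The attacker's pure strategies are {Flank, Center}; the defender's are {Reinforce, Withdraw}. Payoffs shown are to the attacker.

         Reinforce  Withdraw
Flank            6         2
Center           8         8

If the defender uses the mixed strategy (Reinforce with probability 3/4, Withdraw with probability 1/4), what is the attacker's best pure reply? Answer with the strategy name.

Expected payoff of Flank: (3/4)·6 + (1/4)·2 = 5.
Expected payoff of Center: (3/4)·8 + (1/4)·8 = 8.
The largest is 8, so the attacker's best response is Center.

Center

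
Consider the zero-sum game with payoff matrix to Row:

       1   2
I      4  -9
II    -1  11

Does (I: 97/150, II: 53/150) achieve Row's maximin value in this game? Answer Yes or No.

Against 1 this mix gives (97/150)·4 + (53/150)·(-1) = 67/30.
Against 2 this mix gives (97/150)·(-9) + (53/150)·11 = -29/15.
Column will play 2, holding Row to -29/15. Shifting weight toward the row that does better against 2 would raise this floor (the equalizing mix achieves 7/5 against both 2 and 1), so the proposed strategy is not optimal.

No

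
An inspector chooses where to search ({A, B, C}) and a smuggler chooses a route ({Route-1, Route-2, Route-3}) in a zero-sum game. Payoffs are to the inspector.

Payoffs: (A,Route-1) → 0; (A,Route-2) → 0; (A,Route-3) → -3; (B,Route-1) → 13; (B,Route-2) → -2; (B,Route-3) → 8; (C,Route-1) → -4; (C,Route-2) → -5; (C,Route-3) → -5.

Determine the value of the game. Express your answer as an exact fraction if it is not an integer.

Row minima: A → -3, B → -2, C → -5; maximin = -2.
Column maxima: Route-1 → 13, Route-2 → 0, Route-3 → 8; minimax = 0.
-2 ≠ 0, so there is no saddle point; optimal play is mixed.
C is strictly dominated by A, so the inspector never plays it.
Route-1 is strictly dominated by Route-3 (it gives the inspector strictly more in every row), so the smuggler never plays it.
On the remaining 2×2 (A, B vs Route-2, Route-3):
Let the inspector play A with probability p. Expected payoff against Route-2: 0p + (-2)(1−p) = 2p − 2; against Route-3: (-3)p + 8(1−p) = −11p + 8.
Setting these equal: 2p − 2 = −11p + 8 ⇒ 13p = 10 ⇒ p = 10/13, and the value is (2)·(10/13) − 2 = -6/13.
For the smuggler: with q = P(Route-2), equating A's and B's payoffs gives 3q − 3 = −10q + 8 ⇒ q = 11/13.

-6/13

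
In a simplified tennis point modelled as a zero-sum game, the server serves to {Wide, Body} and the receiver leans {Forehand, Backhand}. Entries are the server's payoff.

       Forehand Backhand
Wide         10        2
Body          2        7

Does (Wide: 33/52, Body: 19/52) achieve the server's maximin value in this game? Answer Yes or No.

No

Against Forehand this mix gives (33/52)·10 + (19/52)·2 = 92/13.
Against Backhand this mix gives (33/52)·2 + (19/52)·7 = 199/52.
The receiver will play Backhand, holding the server to 199/52. Shifting weight toward the row that does better against Backhand would raise this floor (the equalizing mix achieves 66/13 against both Backhand and Forehand), so the proposed strategy is not optimal.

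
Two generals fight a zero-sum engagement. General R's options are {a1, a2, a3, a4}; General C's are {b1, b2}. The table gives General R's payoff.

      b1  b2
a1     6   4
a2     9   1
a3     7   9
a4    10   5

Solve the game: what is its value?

Row minima: a1 → 4, a2 → 1, a3 → 7, a4 → 5; maximin = 7.
Column maxima: b1 → 10, b2 → 9; minimax = 9.
7 ≠ 9, so there is no saddle point; optimal play is mixed.
a1 is strictly dominated by a3, so General R never plays it.
a2 is strictly dominated by a4, so General R never plays it.
On the remaining 2×2 (a3, a4 vs b1, b2):
Let General R play a3 with probability p. Expected payoff against b1: 7p + 10(1−p) = −3p + 10; against b2: 9p + 5(1−p) = 4p + 5.
Setting these equal: −3p + 10 = 4p + 5 ⇒ −7p = -5 ⇒ p = 5/7, and the value is (-3)·(5/7) + 10 = 55/7.
For General C: with q = P(b1), equating a3's and a4's payoffs gives −2q + 9 = 5q + 5 ⇒ q = 4/7.

55/7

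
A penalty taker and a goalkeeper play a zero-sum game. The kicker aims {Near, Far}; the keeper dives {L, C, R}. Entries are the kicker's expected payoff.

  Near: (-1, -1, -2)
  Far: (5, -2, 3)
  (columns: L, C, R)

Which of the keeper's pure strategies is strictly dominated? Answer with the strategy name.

L

R holds the kicker's payoff strictly below L in every row: -2 < -1, 3 < 5.
So L is strictly dominated for the keeper.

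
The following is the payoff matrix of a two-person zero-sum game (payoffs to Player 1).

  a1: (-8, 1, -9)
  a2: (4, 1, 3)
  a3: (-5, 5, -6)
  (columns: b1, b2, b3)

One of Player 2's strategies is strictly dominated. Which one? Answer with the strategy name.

b1

b3 holds Player 1's payoff strictly below b1 in every row: -9 < -8, 3 < 4, -6 < -5.
So b1 is strictly dominated for Player 2.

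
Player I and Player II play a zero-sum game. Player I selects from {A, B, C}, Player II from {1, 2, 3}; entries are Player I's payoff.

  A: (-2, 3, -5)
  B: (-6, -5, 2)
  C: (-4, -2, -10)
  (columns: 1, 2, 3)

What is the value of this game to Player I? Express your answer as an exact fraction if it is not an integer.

Row minima: A → -5, B → -6, C → -10; maximin = -5.
Column maxima: 1 → -2, 2 → 3, 3 → 2; minimax = -2.
-5 ≠ -2, so there is no saddle point; optimal play is mixed.
C is strictly dominated by A, so Player I never plays it.
2 is strictly dominated by 1 (it gives Player I strictly more in every row), so Player II never plays it.
On the remaining 2×2 (A, B vs 1, 3):
Let Player I play A with probability p. Expected payoff against 1: (-2)p + (-6)(1−p) = 4p − 6; against 3: (-5)p + 2(1−p) = −7p + 2.
Setting these equal: 4p − 6 = −7p + 2 ⇒ 11p = 8 ⇒ p = 8/11, and the value is (4)·(8/11) − 6 = -34/11.
For Player II: with q = P(1), equating A's and B's payoffs gives 3q − 5 = −8q + 2 ⇒ q = 7/11.

-34/11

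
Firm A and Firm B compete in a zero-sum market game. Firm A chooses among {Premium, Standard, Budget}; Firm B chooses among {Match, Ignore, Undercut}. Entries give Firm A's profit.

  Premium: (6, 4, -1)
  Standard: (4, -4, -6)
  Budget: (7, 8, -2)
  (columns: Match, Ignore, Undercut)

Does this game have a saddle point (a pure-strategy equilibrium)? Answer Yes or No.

Yes

Row minima: Premium → -1, Standard → -6, Budget → -2; maximin = -1.
Column maxima: Match → 7, Ignore → 8, Undercut → -1; minimax = -1.
maximin = minimax = -1, so a saddle point exists.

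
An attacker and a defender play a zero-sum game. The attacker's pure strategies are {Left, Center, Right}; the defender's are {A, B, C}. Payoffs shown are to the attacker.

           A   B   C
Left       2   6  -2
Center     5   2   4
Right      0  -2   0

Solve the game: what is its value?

Row minima: Left → -2, Center → 2, Right → -2; maximin = 2.
Column maxima: A → 5, B → 6, C → 4; minimax = 4.
2 ≠ 4, so there is no saddle point; optimal play is mixed.
Right is strictly dominated by Center, so the attacker never plays it.
With Right eliminated, A is strictly dominated by C (it gives the attacker strictly more in every remaining row), so the defender never plays it.
On the remaining 2×2 (Left, Center vs B, C):
Let the attacker play Left with probability p. Expected payoff against B: 6p + 2(1−p) = 4p + 2; against C: (-2)p + 4(1−p) = −6p + 4.
Setting these equal: 4p + 2 = −6p + 4 ⇒ 10p = 2 ⇒ p = 1/5, and the value is (4)·(1/5) + 2 = 14/5.
For the defender: with q = P(B), equating Left's and Center's payoffs gives 8q − 2 = −2q + 4 ⇒ q = 3/5.

14/5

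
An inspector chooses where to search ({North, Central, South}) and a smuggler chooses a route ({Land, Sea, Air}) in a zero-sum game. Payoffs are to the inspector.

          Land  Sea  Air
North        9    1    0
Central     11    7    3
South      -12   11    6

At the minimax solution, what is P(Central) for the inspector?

9/13

Row minima: North → 0, Central → 3, South → -12; maximin = 3.
Column maxima: Land → 11, Sea → 11, Air → 6; minimax = 6.
3 ≠ 6, so there is no saddle point; optimal play is mixed.
North is strictly dominated by Central, so the inspector never plays it.
Sea is strictly dominated by Air (it gives the inspector strictly more in every row), so the smuggler never plays it.
On the remaining 2×2 (Central, South vs Land, Air):
Let the inspector play Central with probability p. Expected payoff against Land: 11p + (-12)(1−p) = 23p − 12; against Air: 3p + 6(1−p) = −3p + 6.
Setting these equal: 23p − 12 = −3p + 6 ⇒ 26p = 18 ⇒ p = 9/13, and the value is (23)·(9/13) − 12 = 51/13.
For the smuggler: with q = P(Land), equating Central's and South's payoffs gives 8q + 3 = −18q + 6 ⇒ q = 3/26.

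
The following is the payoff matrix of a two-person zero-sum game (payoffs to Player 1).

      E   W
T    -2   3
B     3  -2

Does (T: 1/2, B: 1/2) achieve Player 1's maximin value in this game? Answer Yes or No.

Against E this mix gives (1/2)·(-2) + (1/2)·3 = 1/2.
Against W this mix gives (1/2)·3 + (1/2)·(-2) = 1/2.
All of Player 2's active replies (E, W) yield 1/2, and no column does worse for Player 1. The mix makes Player 2 indifferent and guarantees 1/2, so it is optimal.

Yes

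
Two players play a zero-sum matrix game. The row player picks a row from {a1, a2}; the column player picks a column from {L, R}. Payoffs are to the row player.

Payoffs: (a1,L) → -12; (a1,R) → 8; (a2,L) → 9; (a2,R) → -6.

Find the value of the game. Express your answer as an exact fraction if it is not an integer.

Row minima: a1 → -12, a2 → -6; maximin = -6.
Column maxima: L → 9, R → 8; minimax = 8.
-6 ≠ 8, so there is no saddle point; optimal play is mixed.
Let the row player play a1 with probability p. Expected payoff against L: (-12)p + 9(1−p) = −21p + 9; against R: 8p + (-6)(1−p) = 14p − 6.
Setting these equal: −21p + 9 = 14p − 6 ⇒ −35p = -15 ⇒ p = 3/7, and the value is (-21)·(3/7) + 9 = 0.
For the column player: with q = P(L), equating a1's and a2's payoffs gives −20q + 8 = 15q − 6 ⇒ q = 2/5.

0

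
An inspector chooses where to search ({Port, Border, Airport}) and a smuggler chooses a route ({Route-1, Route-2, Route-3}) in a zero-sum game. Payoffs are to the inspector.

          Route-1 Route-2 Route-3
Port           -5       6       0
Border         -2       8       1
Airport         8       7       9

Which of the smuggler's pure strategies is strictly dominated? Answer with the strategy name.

Route-3

Route-1 holds the inspector's payoff strictly below Route-3 in every row: -5 < 0, -2 < 1, 8 < 9.
So Route-3 is strictly dominated for the smuggler.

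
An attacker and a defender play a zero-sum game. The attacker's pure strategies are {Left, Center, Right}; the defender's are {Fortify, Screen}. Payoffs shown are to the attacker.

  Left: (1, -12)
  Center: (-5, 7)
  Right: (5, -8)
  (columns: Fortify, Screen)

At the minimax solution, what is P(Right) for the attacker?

12/25

Row minima: Left → -12, Center → -5, Right → -8; maximin = -5.
Column maxima: Fortify → 5, Screen → 7; minimax = 5.
-5 ≠ 5, so there is no saddle point; optimal play is mixed.
Left is strictly dominated by Right, so the attacker never plays it.
On the remaining 2×2 (Center, Right vs Fortify, Screen):
Let the attacker play Center with probability p. Expected payoff against Fortify: (-5)p + 5(1−p) = −10p + 5; against Screen: 7p + (-8)(1−p) = 15p − 8.
Setting these equal: −10p + 5 = 15p − 8 ⇒ −25p = -13 ⇒ p = 13/25, and the value is (-10)·(13/25) + 5 = -1/5.
For the defender: with q = P(Fortify), equating Center's and Right's payoffs gives −12q + 7 = 13q − 8 ⇒ q = 3/5.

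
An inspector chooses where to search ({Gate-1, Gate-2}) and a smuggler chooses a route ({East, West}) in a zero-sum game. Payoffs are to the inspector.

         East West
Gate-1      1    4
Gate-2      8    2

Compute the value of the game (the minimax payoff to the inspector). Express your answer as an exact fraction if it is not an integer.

Row minima: Gate-1 → 1, Gate-2 → 2; maximin = 2.
Column maxima: East → 8, West → 4; minimax = 4.
2 ≠ 4, so there is no saddle point; optimal play is mixed.
Let the inspector play Gate-1 with probability p. Expected payoff against East: 1p + 8(1−p) = −7p + 8; against West: 4p + 2(1−p) = 2p + 2.
Setting these equal: −7p + 8 = 2p + 2 ⇒ −9p = -6 ⇒ p = 2/3, and the value is (-7)·(2/3) + 8 = 10/3.
For the smuggler: with q = P(East), equating Gate-1's and Gate-2's payoffs gives −3q + 4 = 6q + 2 ⇒ q = 2/9.

10/3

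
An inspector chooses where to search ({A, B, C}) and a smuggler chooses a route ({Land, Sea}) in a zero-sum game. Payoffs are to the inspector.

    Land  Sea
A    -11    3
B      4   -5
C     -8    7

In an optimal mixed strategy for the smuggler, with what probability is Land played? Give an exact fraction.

Row minima: A → -11, B → -5, C → -8; maximin = -5.
Column maxima: Land → 4, Sea → 7; minimax = 4.
-5 ≠ 4, so there is no saddle point; optimal play is mixed.
A is strictly dominated by C, so the inspector never plays it.
On the remaining 2×2 (B, C vs Land, Sea):
Let the inspector play B with probability p. Expected payoff against Land: 4p + (-8)(1−p) = 12p − 8; against Sea: (-5)p + 7(1−p) = −12p + 7.
Setting these equal: 12p − 8 = −12p + 7 ⇒ 24p = 15 ⇒ p = 5/8, and the value is (12)·(5/8) − 8 = -1/2.
For the smuggler: with q = P(Land), equating B's and C's payoffs gives 9q − 5 = −15q + 7 ⇒ q = 1/2.

1/2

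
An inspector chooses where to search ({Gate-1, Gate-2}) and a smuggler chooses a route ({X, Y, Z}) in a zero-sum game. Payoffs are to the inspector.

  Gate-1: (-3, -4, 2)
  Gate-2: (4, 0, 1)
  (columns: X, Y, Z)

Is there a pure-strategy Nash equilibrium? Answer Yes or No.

Yes

Row minima: Gate-1 → -4, Gate-2 → 0; maximin = 0.
Column maxima: X → 4, Y → 0, Z → 2; minimax = 0.
maximin = minimax = 0, so a saddle point exists.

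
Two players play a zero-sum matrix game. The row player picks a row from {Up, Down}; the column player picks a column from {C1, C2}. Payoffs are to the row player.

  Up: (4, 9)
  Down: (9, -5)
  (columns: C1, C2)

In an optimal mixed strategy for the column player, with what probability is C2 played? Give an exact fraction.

5/19

Row minima: Up → 4, Down → -5; maximin = 4.
Column maxima: C1 → 9, C2 → 9; minimax = 9.
4 ≠ 9, so there is no saddle point; optimal play is mixed.
Let the row player play Up with probability p. Expected payoff against C1: 4p + 9(1−p) = −5p + 9; against C2: 9p + (-5)(1−p) = 14p − 5.
Setting these equal: −5p + 9 = 14p − 5 ⇒ −19p = -14 ⇒ p = 14/19, and the value is (-5)·(14/19) + 9 = 101/19.
For the column player: with q = P(C1), equating Up's and Down's payoffs gives −5q + 9 = 14q − 5 ⇒ q = 14/19.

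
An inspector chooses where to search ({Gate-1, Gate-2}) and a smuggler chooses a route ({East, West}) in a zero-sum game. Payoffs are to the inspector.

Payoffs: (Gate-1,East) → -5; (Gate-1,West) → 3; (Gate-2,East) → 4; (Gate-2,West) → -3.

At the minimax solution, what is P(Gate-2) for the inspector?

8/15

Row minima: Gate-1 → -5, Gate-2 → -3; maximin = -3.
Column maxima: East → 4, West → 3; minimax = 3.
-3 ≠ 3, so there is no saddle point; optimal play is mixed.
Let the inspector play Gate-1 with probability p. Expected payoff against East: (-5)p + 4(1−p) = −9p + 4; against West: 3p + (-3)(1−p) = 6p − 3.
Setting these equal: −9p + 4 = 6p − 3 ⇒ −15p = -7 ⇒ p = 7/15, and the value is (-9)·(7/15) + 4 = -1/5.
For the smuggler: with q = P(East), equating Gate-1's and Gate-2's payoffs gives −8q + 3 = 7q − 3 ⇒ q = 2/5.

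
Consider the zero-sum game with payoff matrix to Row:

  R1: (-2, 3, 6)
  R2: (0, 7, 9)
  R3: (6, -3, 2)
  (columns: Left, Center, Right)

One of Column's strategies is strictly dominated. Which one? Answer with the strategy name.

Center holds Row's payoff strictly below Right in every row: 3 < 6, 7 < 9, -3 < 2.
So Right is strictly dominated for Column.

Right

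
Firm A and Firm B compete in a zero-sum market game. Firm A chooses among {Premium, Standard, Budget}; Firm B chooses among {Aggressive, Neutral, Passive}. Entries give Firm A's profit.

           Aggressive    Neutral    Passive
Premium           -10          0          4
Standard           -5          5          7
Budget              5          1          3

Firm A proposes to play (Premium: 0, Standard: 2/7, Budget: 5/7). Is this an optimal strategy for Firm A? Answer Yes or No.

Yes

Against Aggressive this mix gives (2/7)·(-5) + (5/7)·5 = 15/7.
Against Neutral this mix gives (2/7)·5 + (5/7)·1 = 15/7.
Against Passive this mix gives (2/7)·7 + (5/7)·3 = 29/7.
All of Firm B's active replies (Aggressive, Neutral) yield 15/7, and no column does worse for Firm A. The mix makes Firm B indifferent and guarantees 15/7, so it is optimal.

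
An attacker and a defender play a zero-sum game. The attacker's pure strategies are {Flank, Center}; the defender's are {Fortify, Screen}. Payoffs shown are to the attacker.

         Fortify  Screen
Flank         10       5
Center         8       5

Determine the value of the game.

5

Row minima: Flank → 5, Center → 5; maximin = 5.
Column maxima: Fortify → 10, Screen → 5; minimax = 5.
Since maximin = minimax = 5, there is a saddle point and the value is 5.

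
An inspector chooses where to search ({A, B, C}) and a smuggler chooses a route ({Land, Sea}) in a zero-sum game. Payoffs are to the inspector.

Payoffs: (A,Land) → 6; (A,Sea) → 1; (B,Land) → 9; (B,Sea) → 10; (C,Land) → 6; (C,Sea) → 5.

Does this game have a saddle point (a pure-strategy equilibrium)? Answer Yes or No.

Row minima: A → 1, B → 9, C → 5; maximin = 9.
Column maxima: Land → 9, Sea → 10; minimax = 9.
maximin = minimax = 9, so a saddle point exists.

Yes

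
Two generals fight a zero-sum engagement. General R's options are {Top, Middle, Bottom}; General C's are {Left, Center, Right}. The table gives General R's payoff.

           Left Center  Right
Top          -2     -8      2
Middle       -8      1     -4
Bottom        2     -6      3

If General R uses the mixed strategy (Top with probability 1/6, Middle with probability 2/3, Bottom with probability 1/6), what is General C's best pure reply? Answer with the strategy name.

Left

If General C plays Left, General R's expected payoff is (1/6)·(-2) + (2/3)·(-8) + (1/6)·2 = -16/3.
If General C plays Center, General R's expected payoff is (1/6)·(-8) + (2/3)·1 + (1/6)·(-6) = -5/3.
If General C plays Right, General R's expected payoff is (1/6)·2 + (2/3)·(-4) + (1/6)·3 = -11/6.
General C minimizes General R's payoff; the smallest is -16/3, so the best response is Left.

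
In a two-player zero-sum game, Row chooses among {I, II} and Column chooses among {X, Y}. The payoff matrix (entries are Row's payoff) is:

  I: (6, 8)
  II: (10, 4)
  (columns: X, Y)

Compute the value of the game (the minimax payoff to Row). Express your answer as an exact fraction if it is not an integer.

Row minima: I → 6, II → 4; maximin = 6.
Column maxima: X → 10, Y → 8; minimax = 8.
6 ≠ 8, so there is no saddle point; optimal play is mixed.
Let Row play I with probability p. Expected payoff against X: 6p + 10(1−p) = −4p + 10; against Y: 8p + 4(1−p) = 4p + 4.
Setting these equal: −4p + 10 = 4p + 4 ⇒ −8p = -6 ⇒ p = 3/4, and the value is (-4)·(3/4) + 10 = 7.
For Column: with q = P(X), equating I's and II's payoffs gives −2q + 8 = 6q + 4 ⇒ q = 1/2.

7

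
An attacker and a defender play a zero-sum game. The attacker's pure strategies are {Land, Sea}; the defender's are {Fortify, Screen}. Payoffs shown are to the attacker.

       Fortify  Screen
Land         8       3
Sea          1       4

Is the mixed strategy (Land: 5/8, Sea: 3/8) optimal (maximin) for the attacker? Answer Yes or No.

Against Fortify this mix gives (5/8)·8 + (3/8)·1 = 43/8.
Against Screen this mix gives (5/8)·3 + (3/8)·4 = 27/8.
The defender will play Screen, holding the attacker to 27/8. Shifting weight toward the row that does better against Screen would raise this floor (the equalizing mix achieves 29/8 against both Screen and Fortify), so the proposed strategy is not optimal.

No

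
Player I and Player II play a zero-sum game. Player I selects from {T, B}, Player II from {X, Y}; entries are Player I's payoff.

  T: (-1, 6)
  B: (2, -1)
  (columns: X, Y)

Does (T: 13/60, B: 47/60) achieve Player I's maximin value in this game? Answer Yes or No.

Against X this mix gives (13/60)·(-1) + (47/60)·2 = 27/20.
Against Y this mix gives (13/60)·6 + (47/60)·(-1) = 31/60.
Player II will play Y, holding Player I to 31/60. Shifting weight toward the row that does better against Y would raise this floor (the equalizing mix achieves 11/10 against both Y and X), so the proposed strategy is not optimal.

No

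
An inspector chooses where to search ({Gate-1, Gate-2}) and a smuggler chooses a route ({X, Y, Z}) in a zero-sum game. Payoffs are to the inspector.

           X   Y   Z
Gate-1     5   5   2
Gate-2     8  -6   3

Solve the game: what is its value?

Row minima: Gate-1 → 2, Gate-2 → -6; maximin = 2.
Column maxima: X → 8, Y → 5, Z → 3; minimax = 3.
2 ≠ 3, so there is no saddle point; optimal play is mixed.
X is strictly dominated by Z (it gives the inspector strictly more in every row), so the smuggler never plays it.
On the remaining 2×2 (Gate-1, Gate-2 vs Y, Z):
Let the inspector play Gate-1 with probability p. Expected payoff against Y: 5p + (-6)(1−p) = 11p − 6; against Z: 2p + 3(1−p) = −p + 3.
Setting these equal: 11p − 6 = −p + 3 ⇒ 12p = 9 ⇒ p = 3/4, and the value is (11)·(3/4) − 6 = 9/4.
For the smuggler: with q = P(Y), equating Gate-1's and Gate-2's payoffs gives 3q + 2 = −9q + 3 ⇒ q = 1/12.

9/4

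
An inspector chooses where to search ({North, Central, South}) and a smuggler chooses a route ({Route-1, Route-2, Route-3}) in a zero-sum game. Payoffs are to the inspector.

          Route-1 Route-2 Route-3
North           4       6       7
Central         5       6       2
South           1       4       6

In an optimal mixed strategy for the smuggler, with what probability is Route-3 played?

1/6

Row minima: North → 4, Central → 2, South → 1; maximin = 4.
Column maxima: Route-1 → 5, Route-2 → 6, Route-3 → 7; minimax = 5.
4 ≠ 5, so there is no saddle point; optimal play is mixed.
South is strictly dominated by North, so the inspector never plays it.
Route-2 is strictly dominated by Route-1 (it gives the inspector strictly more in every row), so the smuggler never plays it.
On the remaining 2×2 (North, Central vs Route-1, Route-3):
Let the inspector play North with probability p. Expected payoff against Route-1: 4p + 5(1−p) = −p + 5; against Route-3: 7p + 2(1−p) = 5p + 2.
Setting these equal: −p + 5 = 5p + 2 ⇒ −6p = -3 ⇒ p = 1/2, and the value is (-1)·(1/2) + 5 = 9/2.
For the smuggler: with q = P(Route-1), equating North's and Central's payoffs gives −3q + 7 = 3q + 2 ⇒ q = 5/6.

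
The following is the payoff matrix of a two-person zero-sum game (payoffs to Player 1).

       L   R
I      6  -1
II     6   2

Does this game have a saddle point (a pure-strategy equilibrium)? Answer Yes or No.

Yes

Row minima: I → -1, II → 2; maximin = 2.
Column maxima: L → 6, R → 2; minimax = 2.
maximin = minimax = 2, so a saddle point exists.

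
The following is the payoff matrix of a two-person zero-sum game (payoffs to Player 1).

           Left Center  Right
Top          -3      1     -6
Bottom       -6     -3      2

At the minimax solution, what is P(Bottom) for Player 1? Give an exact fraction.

Row minima: Top → -6, Bottom → -6; maximin = -6.
Column maxima: Left → -3, Center → 1, Right → 2; minimax = -3.
-6 ≠ -3, so there is no saddle point; optimal play is mixed.
Center is strictly dominated by Left (it gives Player 1 strictly more in every row), so Player 2 never plays it.
On the remaining 2×2 (Top, Bottom vs Left, Right):
Let Player 1 play Top with probability p. Expected payoff against Left: (-3)p + (-6)(1−p) = 3p − 6; against Right: (-6)p + 2(1−p) = −8p + 2.
Setting these equal: 3p − 6 = −8p + 2 ⇒ 11p = 8 ⇒ p = 8/11, and the value is (3)·(8/11) − 6 = -42/11.
For Player 2: with q = P(Left), equating Top's and Bottom's payoffs gives 3q − 6 = −8q + 2 ⇒ q = 8/11.

3/11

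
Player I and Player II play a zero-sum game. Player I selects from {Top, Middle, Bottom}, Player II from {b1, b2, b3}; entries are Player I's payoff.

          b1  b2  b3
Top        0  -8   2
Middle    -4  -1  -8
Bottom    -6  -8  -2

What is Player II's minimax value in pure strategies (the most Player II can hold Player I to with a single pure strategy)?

Column maxima: b1 → 0, b2 → -1, b3 → 2.
The smallest of these is -1.

-1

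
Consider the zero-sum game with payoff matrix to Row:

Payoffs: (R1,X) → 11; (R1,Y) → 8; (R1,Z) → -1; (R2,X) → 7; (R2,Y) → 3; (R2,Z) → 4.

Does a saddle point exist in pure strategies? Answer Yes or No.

Row minima: R1 → -1, R2 → 3; maximin = 3.
Column maxima: X → 11, Y → 8, Z → 4; minimax = 4.
3 ≠ 4, so no pure-strategy equilibrium exists.

No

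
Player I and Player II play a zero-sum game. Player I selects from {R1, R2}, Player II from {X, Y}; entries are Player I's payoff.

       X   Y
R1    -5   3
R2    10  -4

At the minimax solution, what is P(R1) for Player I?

7/11

Row minima: R1 → -5, R2 → -4; maximin = -4.
Column maxima: X → 10, Y → 3; minimax = 3.
-4 ≠ 3, so there is no saddle point; optimal play is mixed.
Let Player I play R1 with probability p. Expected payoff against X: (-5)p + 10(1−p) = −15p + 10; against Y: 3p + (-4)(1−p) = 7p − 4.
Setting these equal: −15p + 10 = 7p − 4 ⇒ −22p = -14 ⇒ p = 7/11, and the value is (-15)·(7/11) + 10 = 5/11.
For Player II: with q = P(X), equating R1's and R2's payoffs gives −8q + 3 = 14q − 4 ⇒ q = 7/22.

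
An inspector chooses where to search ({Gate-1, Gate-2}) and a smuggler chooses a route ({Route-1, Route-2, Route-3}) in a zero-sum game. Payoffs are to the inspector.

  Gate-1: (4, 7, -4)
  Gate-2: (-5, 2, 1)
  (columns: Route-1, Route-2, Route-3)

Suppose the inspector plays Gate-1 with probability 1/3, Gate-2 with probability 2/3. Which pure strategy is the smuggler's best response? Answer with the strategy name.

Route-1

If the smuggler plays Route-1, the inspector's expected payoff is (1/3)·4 + (2/3)·(-5) = -2.
If the smuggler plays Route-2, the inspector's expected payoff is (1/3)·7 + (2/3)·2 = 11/3.
If the smuggler plays Route-3, the inspector's expected payoff is (1/3)·(-4) + (2/3)·1 = -2/3.
The smuggler minimizes the inspector's payoff; the smallest is -2, so the best response is Route-1.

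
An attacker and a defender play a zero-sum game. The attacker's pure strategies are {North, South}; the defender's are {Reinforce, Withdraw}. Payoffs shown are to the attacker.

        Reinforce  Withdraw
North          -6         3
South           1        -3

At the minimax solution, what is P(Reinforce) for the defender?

Row minima: North → -6, South → -3; maximin = -3.
Column maxima: Reinforce → 1, Withdraw → 3; minimax = 1.
-3 ≠ 1, so there is no saddle point; optimal play is mixed.
Let the attacker play North with probability p. Expected payoff against Reinforce: (-6)p + 1(1−p) = −7p + 1; against Withdraw: 3p + (-3)(1−p) = 6p − 3.
Setting these equal: −7p + 1 = 6p − 3 ⇒ −13p = -4 ⇒ p = 4/13, and the value is (-7)·(4/13) + 1 = -15/13.
For the defender: with q = P(Reinforce), equating North's and South's payoffs gives −9q + 3 = 4q − 3 ⇒ q = 6/13.

6/13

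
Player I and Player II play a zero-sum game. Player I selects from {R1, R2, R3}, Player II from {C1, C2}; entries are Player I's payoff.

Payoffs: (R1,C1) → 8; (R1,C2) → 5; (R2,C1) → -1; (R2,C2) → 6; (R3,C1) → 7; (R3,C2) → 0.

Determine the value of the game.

53/10

Row minima: R1 → 5, R2 → -1, R3 → 0; maximin = 5.
Column maxima: C1 → 8, C2 → 6; minimax = 6.
5 ≠ 6, so there is no saddle point; optimal play is mixed.
R3 is strictly dominated by R1, so Player I never plays it.
On the remaining 2×2 (R1, R2 vs C1, C2):
Let Player I play R1 with probability p. Expected payoff against C1: 8p + (-1)(1−p) = 9p − 1; against C2: 5p + 6(1−p) = −p + 6.
Setting these equal: 9p − 1 = −p + 6 ⇒ 10p = 7 ⇒ p = 7/10, and the value is (9)·(7/10) − 1 = 53/10.
For Player II: with q = P(C1), equating R1's and R2's payoffs gives 3q + 5 = −7q + 6 ⇒ q = 1/10.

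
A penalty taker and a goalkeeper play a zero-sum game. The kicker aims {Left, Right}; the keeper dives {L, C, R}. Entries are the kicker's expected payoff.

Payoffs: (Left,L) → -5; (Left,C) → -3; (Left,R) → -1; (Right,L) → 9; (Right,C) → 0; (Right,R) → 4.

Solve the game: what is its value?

0

Row minima: Left → -5, Right → 0; maximin = 0.
Column maxima: L → 9, C → 0, R → 4; minimax = 0.
Since maximin = minimax = 0, there is a saddle point and the value is 0.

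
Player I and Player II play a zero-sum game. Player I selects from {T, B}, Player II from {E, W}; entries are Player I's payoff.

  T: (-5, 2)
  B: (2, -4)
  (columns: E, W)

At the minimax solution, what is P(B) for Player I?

Row minima: T → -5, B → -4; maximin = -4.
Column maxima: E → 2, W → 2; minimax = 2.
-4 ≠ 2, so there is no saddle point; optimal play is mixed.
Let Player I play T with probability p. Expected payoff against E: (-5)p + 2(1−p) = −7p + 2; against W: 2p + (-4)(1−p) = 6p − 4.
Setting these equal: −7p + 2 = 6p − 4 ⇒ −13p = -6 ⇒ p = 6/13, and the value is (-7)·(6/13) + 2 = -16/13.
For Player II: with q = P(E), equating T's and B's payoffs gives −7q + 2 = 6q − 4 ⇒ q = 6/13.

7/13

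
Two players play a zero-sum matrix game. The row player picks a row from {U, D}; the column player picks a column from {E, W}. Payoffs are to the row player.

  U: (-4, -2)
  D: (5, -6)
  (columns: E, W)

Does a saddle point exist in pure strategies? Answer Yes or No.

Row minima: U → -4, D → -6; maximin = -4.
Column maxima: E → 5, W → -2; minimax = -2.
-4 ≠ -2, so no pure-strategy equilibrium exists.

No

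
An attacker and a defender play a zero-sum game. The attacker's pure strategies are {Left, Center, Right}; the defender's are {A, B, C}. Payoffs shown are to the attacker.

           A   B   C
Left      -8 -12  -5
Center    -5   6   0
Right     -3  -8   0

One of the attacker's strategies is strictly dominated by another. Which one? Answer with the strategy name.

Left

Center gives a strictly higher payoff than Left against every column: -5 > -8, 6 > -12, 0 > -5.
So Left is strictly dominated and the attacker never plays it.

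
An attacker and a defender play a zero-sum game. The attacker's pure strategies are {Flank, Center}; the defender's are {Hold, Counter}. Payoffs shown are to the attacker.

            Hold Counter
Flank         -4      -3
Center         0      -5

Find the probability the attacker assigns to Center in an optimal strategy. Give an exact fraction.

1/6

Row minima: Flank → -4, Center → -5; maximin = -4.
Column maxima: Hold → 0, Counter → -3; minimax = -3.
-4 ≠ -3, so there is no saddle point; optimal play is mixed.
Let the attacker play Flank with probability p. Expected payoff against Hold: (-4)p + 0(1−p) = −4p; against Counter: (-3)p + (-5)(1−p) = 2p − 5.
Setting these equal: −4p = 2p − 5 ⇒ −6p = -5 ⇒ p = 5/6, and the value is (-4)·(5/6) = -10/3.
For the defender: with q = P(Hold), equating Flank's and Center's payoffs gives −q − 3 = 5q − 5 ⇒ q = 1/3.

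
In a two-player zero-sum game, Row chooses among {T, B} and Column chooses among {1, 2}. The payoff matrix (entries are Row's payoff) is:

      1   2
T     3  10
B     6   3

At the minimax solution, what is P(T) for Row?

3/10

Row minima: T → 3, B → 3; maximin = 3.
Column maxima: 1 → 6, 2 → 10; minimax = 6.
3 ≠ 6, so there is no saddle point; optimal play is mixed.
Let Row play T with probability p. Expected payoff against 1: 3p + 6(1−p) = −3p + 6; against 2: 10p + 3(1−p) = 7p + 3.
Setting these equal: −3p + 6 = 7p + 3 ⇒ −10p = -3 ⇒ p = 3/10, and the value is (-3)·(3/10) + 6 = 51/10.
For Column: with q = P(1), equating T's and B's payoffs gives −7q + 10 = 3q + 3 ⇒ q = 7/10.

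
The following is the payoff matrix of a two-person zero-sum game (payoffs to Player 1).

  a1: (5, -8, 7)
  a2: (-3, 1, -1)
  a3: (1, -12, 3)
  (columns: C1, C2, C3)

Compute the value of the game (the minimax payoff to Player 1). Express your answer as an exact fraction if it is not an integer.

-19/17

Row minima: a1 → -8, a2 → -3, a3 → -12; maximin = -3.
Column maxima: C1 → 5, C2 → 1, C3 → 7; minimax = 1.
-3 ≠ 1, so there is no saddle point; optimal play is mixed.
a3 is strictly dominated by a1, so Player 1 never plays it.
C3 is strictly dominated by C1 (it gives Player 1 strictly more in every row), so Player 2 never plays it.
On the remaining 2×2 (a1, a2 vs C1, C2):
Let Player 1 play a1 with probability p. Expected payoff against C1: 5p + (-3)(1−p) = 8p − 3; against C2: (-8)p + 1(1−p) = −9p + 1.
Setting these equal: 8p − 3 = −9p + 1 ⇒ 17p = 4 ⇒ p = 4/17, and the value is (8)·(4/17) − 3 = -19/17.
For Player 2: with q = P(C1), equating a1's and a2's payoffs gives 13q − 8 = −4q + 1 ⇒ q = 9/17.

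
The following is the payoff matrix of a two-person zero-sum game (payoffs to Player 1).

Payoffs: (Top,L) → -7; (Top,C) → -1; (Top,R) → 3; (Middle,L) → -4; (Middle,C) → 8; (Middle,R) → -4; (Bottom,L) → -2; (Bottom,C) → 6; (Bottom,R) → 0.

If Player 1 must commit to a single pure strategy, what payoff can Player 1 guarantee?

Row minima: Top → -7, Middle → -4, Bottom → -2.
The best of these is -2.

-2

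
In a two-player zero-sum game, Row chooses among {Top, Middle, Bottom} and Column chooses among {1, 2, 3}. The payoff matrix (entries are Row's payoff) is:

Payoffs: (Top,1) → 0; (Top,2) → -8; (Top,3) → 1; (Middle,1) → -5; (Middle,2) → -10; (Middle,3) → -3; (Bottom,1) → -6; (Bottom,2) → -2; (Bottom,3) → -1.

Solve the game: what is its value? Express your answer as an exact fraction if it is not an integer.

Row minima: Top → -8, Middle → -10, Bottom → -6; maximin = -6.
Column maxima: 1 → 0, 2 → -2, 3 → 1; minimax = -2.
-6 ≠ -2, so there is no saddle point; optimal play is mixed.
Middle is strictly dominated by Top, so Row never plays it.
3 is strictly dominated by 1 (it gives Row strictly more in every row), so Column never plays it.
On the remaining 2×2 (Top, Bottom vs 1, 2):
Let Row play Top with probability p. Expected payoff against 1: 0p + (-6)(1−p) = 6p − 6; against 2: (-8)p + (-2)(1−p) = −6p − 2.
Setting these equal: 6p − 6 = −6p − 2 ⇒ 12p = 4 ⇒ p = 1/3, and the value is (6)·(1/3) − 6 = -4.
For Column: with q = P(1), equating Top's and Bottom's payoffs gives 8q − 8 = −4q − 2 ⇒ q = 1/2.

-4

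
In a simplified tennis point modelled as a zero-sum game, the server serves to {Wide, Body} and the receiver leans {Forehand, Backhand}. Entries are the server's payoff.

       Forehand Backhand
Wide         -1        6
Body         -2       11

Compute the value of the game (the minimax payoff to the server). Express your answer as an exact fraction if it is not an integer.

-1

Row minima: Wide → -1, Body → -2; maximin = -1.
Column maxima: Forehand → -1, Backhand → 11; minimax = -1.
Since maximin = minimax = -1, there is a saddle point and the value is -1.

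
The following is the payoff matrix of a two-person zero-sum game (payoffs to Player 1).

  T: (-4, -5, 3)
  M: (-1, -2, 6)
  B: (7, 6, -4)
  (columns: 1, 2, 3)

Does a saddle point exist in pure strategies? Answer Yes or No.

Row minima: T → -5, M → -2, B → -4; maximin = -2.
Column maxima: 1 → 7, 2 → 6, 3 → 6; minimax = 6.
-2 ≠ 6, so no pure-strategy equilibrium exists.

No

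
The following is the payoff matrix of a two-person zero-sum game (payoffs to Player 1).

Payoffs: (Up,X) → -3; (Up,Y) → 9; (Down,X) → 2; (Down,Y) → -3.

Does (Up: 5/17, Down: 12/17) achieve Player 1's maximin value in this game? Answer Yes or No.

Against X this mix gives (5/17)·(-3) + (12/17)·2 = 9/17.
Against Y this mix gives (5/17)·9 + (12/17)·(-3) = 9/17.
All of Player 2's active replies (X, Y) yield 9/17, and no column does worse for Player 1. The mix makes Player 2 indifferent and guarantees 9/17, so it is optimal.

Yes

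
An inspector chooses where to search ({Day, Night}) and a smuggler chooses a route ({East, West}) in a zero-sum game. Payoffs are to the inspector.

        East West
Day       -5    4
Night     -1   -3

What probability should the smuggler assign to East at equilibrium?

Row minima: Day → -5, Night → -3; maximin = -3.
Column maxima: East → -1, West → 4; minimax = -1.
-3 ≠ -1, so there is no saddle point; optimal play is mixed.
Let the inspector play Day with probability p. Expected payoff against East: (-5)p + (-1)(1−p) = −4p − 1; against West: 4p + (-3)(1−p) = 7p − 3.
Setting these equal: −4p − 1 = 7p − 3 ⇒ −11p = -2 ⇒ p = 2/11, and the value is (-4)·(2/11) − 1 = -19/11.
For the smuggler: with q = P(East), equating Day's and Night's payoffs gives −9q + 4 = 2q − 3 ⇒ q = 7/11.

7/11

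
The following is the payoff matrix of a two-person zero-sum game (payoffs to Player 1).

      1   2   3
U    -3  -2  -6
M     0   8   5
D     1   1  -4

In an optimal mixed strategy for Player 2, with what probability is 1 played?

9/10

Row minima: U → -6, M → 0, D → -4; maximin = 0.
Column maxima: 1 → 1, 2 → 8, 3 → 5; minimax = 1.
0 ≠ 1, so there is no saddle point; optimal play is mixed.
U is strictly dominated by M, so Player 1 never plays it.
2 is strictly dominated by 3 (it gives Player 1 strictly more in every row), so Player 2 never plays it.
On the remaining 2×2 (M, D vs 1, 3):
Let Player 1 play M with probability p. Expected payoff against 1: 0p + 1(1−p) = −p + 1; against 3: 5p + (-4)(1−p) = 9p − 4.
Setting these equal: −p + 1 = 9p − 4 ⇒ −10p = -5 ⇒ p = 1/2, and the value is (-1)·(1/2) + 1 = 1/2.
For Player 2: with q = P(1), equating M's and D's payoffs gives −5q + 5 = 5q − 4 ⇒ q = 9/10.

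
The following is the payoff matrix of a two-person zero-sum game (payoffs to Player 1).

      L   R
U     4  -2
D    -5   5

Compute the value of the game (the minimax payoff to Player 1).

5/8

Row minima: U → -2, D → -5; maximin = -2.
Column maxima: L → 4, R → 5; minimax = 4.
-2 ≠ 4, so there is no saddle point; optimal play is mixed.
Let Player 1 play U with probability p. Expected payoff against L: 4p + (-5)(1−p) = 9p − 5; against R: (-2)p + 5(1−p) = −7p + 5.
Setting these equal: 9p − 5 = −7p + 5 ⇒ 16p = 10 ⇒ p = 5/8, and the value is (9)·(5/8) − 5 = 5/8.
For Player 2: with q = P(L), equating U's and D's payoffs gives 6q − 2 = −10q + 5 ⇒ q = 7/16.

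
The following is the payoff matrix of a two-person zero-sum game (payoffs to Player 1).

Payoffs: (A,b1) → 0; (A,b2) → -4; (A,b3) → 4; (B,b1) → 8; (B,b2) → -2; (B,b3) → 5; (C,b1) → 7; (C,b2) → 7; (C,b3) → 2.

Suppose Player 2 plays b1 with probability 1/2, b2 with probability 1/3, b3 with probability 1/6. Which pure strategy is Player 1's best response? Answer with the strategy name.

Expected payoff of A: (1/2)·0 + (1/3)·(-4) + (1/6)·4 = -2/3.
Expected payoff of B: (1/2)·8 + (1/3)·(-2) + (1/6)·5 = 25/6.
Expected payoff of C: (1/2)·7 + (1/3)·7 + (1/6)·2 = 37/6.
The largest is 37/6, so Player 1's best response is C.

C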